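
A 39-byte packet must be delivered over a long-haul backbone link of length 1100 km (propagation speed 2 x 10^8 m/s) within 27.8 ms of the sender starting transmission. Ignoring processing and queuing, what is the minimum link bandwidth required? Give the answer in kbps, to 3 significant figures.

L = 312 bits.
Propagation delay = 1100000 / 200000000 = 5.5 ms.
Transmission budget = 27.8 − 5.5 = 22.3 ms.
R ≥ L / t_tx = 312 bits / 0.0223 s = 14.0 kbps.

14.0 kbps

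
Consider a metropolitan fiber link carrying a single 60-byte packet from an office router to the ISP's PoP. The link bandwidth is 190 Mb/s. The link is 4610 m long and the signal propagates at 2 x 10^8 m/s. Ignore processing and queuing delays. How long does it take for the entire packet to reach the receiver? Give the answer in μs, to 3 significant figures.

L = 60 × 8 = 480 bits.
Transmission delay = L/R = 480 / 190000000 = 2.52632 μs.
Propagation delay = d/s = 4610 m / 200000000 m/s = 23.05 μs.
Total = 25.6 μs.

25.6 μs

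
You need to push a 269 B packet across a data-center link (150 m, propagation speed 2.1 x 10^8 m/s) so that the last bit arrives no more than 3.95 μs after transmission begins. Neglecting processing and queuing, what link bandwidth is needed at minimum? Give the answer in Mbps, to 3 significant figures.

L = 2152 bits.
Propagation delay = 150 / 210000000 = 0.714286 μs.
Transmission budget = 3.95 − 0.714286 = 3.23571 μs.
R ≥ L / t_tx = 2152 bits / 3.23571e-06 s = 665 Mbps.

665 Mbps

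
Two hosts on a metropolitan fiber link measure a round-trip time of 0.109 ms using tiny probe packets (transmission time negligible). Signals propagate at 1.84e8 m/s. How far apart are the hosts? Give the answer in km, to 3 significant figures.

One-way propagation = RTT/2 = 0.0545 ms.
d = s × t = 184000000 × 5.45e-05 = 10.0 km.

10.0 km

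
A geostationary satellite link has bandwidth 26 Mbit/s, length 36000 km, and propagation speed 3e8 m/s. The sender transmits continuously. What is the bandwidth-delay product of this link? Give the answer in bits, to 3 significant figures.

Propagation delay = 36000000 / 300000000 = 0.12 s.
BDP = R × t_prop = 26000000 × 0.12 = 3120000 bits.

3120000 bits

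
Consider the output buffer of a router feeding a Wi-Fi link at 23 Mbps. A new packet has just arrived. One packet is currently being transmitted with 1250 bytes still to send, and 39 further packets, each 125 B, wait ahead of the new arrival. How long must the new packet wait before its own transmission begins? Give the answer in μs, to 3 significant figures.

Each queued packet: L/R = 1000/23000000 = 43.4783 μs.
39 queued → 1695.65 μs.
Plus remaining 10000 bits of current packet: 434.783 μs.
Queuing delay = 2130 μs.

2130 μs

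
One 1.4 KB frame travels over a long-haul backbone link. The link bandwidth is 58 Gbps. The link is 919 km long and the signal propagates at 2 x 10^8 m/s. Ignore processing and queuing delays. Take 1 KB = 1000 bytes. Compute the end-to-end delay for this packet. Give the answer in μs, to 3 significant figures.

4600 μs

L = 11200 bits.
Transmission delay = L/R = 11200 / 58000000000 = 0.193103 μs.
Propagation delay = d/s = 919000 m / 200000000 m/s = 4595 μs.
Total = 4600 μs.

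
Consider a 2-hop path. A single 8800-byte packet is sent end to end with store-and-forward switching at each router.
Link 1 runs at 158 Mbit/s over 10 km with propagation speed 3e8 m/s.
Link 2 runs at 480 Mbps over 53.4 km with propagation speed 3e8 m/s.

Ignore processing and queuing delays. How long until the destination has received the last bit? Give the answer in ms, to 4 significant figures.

L = 8800 × 8 = 70400 bits.
Transmission delays (L/R per hop): 0.44557, 0.146667 ms; sum = 0.592236 ms.
Propagation delays (d/s per hop): 0.0333333, 0.178 ms; sum = 0.211333 ms.
End-to-end = 0.8036 ms.

0.8036 ms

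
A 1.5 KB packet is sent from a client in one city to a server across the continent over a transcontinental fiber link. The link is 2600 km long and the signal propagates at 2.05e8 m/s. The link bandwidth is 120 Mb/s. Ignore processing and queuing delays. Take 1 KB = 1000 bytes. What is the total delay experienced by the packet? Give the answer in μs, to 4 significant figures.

L = 12000 bits.
Transmission delay = L/R = 12000 / 120000000 = 100 μs.
Propagation delay = d/s = 2600000 m / 2.05e+08 m/s = 12682.9 μs.
Total = 12780 μs.

12780 μs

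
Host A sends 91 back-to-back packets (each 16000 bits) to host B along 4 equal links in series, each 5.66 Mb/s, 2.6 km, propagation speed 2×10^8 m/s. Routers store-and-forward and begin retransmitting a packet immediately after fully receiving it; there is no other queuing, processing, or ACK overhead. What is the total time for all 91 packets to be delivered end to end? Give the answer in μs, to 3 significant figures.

Per-hop transmission t_tx = L/R = 16000/5660000 = 2826.86 μs.
Per-hop propagation t_prop = 2600/200000000 = 13 μs.
Pipeline fill: first packet needs 4·t_tx to clear all hops; remaining 90 packets each add one t_tx.
Total = (4+91-1)·t_tx + 4·t_prop = 94·2826.86 + 4·13 = 266000 μs.

266000 μs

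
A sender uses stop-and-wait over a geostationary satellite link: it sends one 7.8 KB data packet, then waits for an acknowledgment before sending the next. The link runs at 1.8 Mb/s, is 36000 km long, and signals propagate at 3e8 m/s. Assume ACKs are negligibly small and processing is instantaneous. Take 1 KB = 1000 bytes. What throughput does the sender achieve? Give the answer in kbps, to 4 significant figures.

t_tx = L/R = 62400/1800000 = 0.0346667 s.
t_prop = 36000000/300000000 = 0.12 s; RTT = 0.24 s.
Cycle = t_tx + RTT = 0.274667 s.
Throughput = L / cycle = 62400 / 0.274667 = 227.2 kbps.

227.2 kbps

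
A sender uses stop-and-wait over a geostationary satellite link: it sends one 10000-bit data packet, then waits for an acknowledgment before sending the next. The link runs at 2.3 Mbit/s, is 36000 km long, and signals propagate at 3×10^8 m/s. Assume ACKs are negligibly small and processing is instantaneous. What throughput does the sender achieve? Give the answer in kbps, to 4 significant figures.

40.93 kbps

t_tx = L/R = 10000/2300000 = 0.00434783 s.
t_prop = 36000000/300000000 = 0.12 s; RTT = 0.24 s.
Cycle = t_tx + RTT = 0.244348 s.
Throughput = L / cycle = 10000 / 0.244348 = 40.93 kbps.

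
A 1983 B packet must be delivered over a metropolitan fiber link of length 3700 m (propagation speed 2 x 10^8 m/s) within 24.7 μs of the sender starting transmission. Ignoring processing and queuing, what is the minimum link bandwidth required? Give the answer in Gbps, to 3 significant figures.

2.56 Gbps

L = 15864 bits.
Propagation delay = 3700 / 200000000 = 18.5 μs.
Transmission budget = 24.7 − 18.5 = 6.2 μs.
R ≥ L / t_tx = 15864 bits / 6.2e-06 s = 2.56 Gbps.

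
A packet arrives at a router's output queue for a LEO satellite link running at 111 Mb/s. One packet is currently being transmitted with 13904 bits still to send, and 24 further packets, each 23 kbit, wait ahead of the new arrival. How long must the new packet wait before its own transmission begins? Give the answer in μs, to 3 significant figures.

5100 μs

Each queued packet: L/R = 23000/111000000 = 207.207 μs.
24 queued → 4972.97 μs.
Plus remaining 13904 bits of current packet: 125.261 μs.
Queuing delay = 5100 μs.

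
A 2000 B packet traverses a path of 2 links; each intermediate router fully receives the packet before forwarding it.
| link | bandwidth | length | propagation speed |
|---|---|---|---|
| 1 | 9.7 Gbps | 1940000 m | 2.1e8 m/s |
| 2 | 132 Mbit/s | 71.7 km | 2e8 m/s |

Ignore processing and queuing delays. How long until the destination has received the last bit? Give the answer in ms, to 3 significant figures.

L = 2000 × 8 = 16000 bits.
Transmission delays (L/R per hop): 0.00164948, 0.121212 ms; sum = 0.122862 ms.
Propagation delays (d/s per hop): 9.2381, 0.3585 ms; sum = 9.5966 ms.
End-to-end = 9.72 ms.

9.72 ms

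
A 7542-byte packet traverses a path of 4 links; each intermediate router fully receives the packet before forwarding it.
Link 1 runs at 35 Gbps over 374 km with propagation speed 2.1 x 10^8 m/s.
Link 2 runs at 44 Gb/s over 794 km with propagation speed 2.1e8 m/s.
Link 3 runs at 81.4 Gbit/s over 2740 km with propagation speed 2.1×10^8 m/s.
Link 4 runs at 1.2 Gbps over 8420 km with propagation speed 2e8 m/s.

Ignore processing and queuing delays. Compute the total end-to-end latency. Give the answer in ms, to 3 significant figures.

L = 7542 × 8 = 60336 bits.
Transmission delays (L/R per hop): 0.00172389, 0.00137127, 0.000741229, 0.05028 ms; sum = 0.0541164 ms.
Propagation delays (d/s per hop): 1.78095, 3.78095, 13.0476, 42.1 ms; sum = 60.7095 ms.
End-to-end = 60.8 ms.

60.8 ms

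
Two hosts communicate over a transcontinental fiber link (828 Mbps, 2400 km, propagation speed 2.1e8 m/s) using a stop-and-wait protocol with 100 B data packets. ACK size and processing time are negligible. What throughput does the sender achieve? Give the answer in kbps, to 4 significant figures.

t_tx = L/R = 800/828000000 = 9.66184e-07 s.
t_prop = 2400000/210000000 = 0.0114286 s; RTT = 0.0228571 s.
Cycle = t_tx + RTT = 0.0228581 s.
Throughput = L / cycle = 800 / 0.0228581 = 35.00 kbps.

35.00 kbps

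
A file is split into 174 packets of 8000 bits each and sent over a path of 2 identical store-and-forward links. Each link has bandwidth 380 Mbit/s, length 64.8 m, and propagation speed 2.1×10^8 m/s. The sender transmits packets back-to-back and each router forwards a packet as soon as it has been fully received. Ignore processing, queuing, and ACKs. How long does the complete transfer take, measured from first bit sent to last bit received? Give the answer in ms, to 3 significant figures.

3.68 ms

Per-hop transmission t_tx = L/R = 8000/380000000 = 0.0210526 ms.
Per-hop propagation t_prop = 64.8/210000000 = 0.000308571 ms.
Pipeline fill: first packet needs 2·t_tx to clear all hops; remaining 173 packets each add one t_tx.
Total = (2+174-1)·t_tx + 2·t_prop = 175·0.0210526 + 2·0.000308571 = 3.68 ms.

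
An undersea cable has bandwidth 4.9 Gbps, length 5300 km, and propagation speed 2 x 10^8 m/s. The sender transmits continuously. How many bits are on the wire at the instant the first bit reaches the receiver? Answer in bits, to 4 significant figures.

129900000 bits

Propagation delay = 5300000 / 200000000 = 0.0265 s.
BDP = R × t_prop = 4900000000 × 0.0265 = 129850000 bits.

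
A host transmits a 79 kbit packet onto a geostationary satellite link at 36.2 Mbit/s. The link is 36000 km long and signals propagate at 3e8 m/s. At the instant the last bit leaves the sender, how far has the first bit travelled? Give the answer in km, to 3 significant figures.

655 km

t_tx = L/R = 79000/36200000 = 0.00218232 s.
Distance = s × t_tx = 300000000 × 0.00218232 = 655 km.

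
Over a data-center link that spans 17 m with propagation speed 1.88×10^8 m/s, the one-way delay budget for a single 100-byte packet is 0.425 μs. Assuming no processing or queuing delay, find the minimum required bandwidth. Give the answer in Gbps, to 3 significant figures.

2.39 Gbps

L = 800 bits.
Propagation delay = 17 / 188000000 = 0.0904255 μs.
Transmission budget = 0.425 − 0.0904255 = 0.334574 μs.
R ≥ L / t_tx = 800 bits / 3.34574e-07 s = 2.39 Gbps.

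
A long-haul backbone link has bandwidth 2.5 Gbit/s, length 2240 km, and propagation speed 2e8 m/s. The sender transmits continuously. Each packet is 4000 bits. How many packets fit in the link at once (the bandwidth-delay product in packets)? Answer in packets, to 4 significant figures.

Propagation delay = 2240000 / 200000000 = 0.0112 s.
BDP = R × t_prop = 2500000000 × 0.0112 = 28000000 bits.
In packets of 4000 bits: 7000 packets.

7000 packets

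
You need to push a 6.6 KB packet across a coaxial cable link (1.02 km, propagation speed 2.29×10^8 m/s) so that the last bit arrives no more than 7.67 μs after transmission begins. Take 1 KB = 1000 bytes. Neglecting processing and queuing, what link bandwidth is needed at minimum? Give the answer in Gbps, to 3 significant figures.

16.4 Gbps

L = 52800 bits.
Propagation delay = 1020 / 229000000 = 4.45415 μs.
Transmission budget = 7.67 − 4.45415 = 3.21585 μs.
R ≥ L / t_tx = 52800 bits / 3.21585e-06 s = 16.4 Gbps.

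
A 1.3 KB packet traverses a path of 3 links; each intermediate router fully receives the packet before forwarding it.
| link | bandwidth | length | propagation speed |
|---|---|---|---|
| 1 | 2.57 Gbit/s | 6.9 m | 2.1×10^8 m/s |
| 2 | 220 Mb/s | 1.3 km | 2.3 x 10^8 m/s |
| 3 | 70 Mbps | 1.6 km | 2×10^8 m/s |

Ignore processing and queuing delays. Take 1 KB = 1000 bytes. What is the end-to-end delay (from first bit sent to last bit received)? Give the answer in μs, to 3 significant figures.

L = 10400 bits.
Transmission delays (L/R per hop): 4.04669, 47.2727, 148.571 μs; sum = 199.891 μs.
Propagation delays (d/s per hop): 0.0328571, 5.65217, 8 μs; sum = 13.685 μs.
End-to-end = 214 μs.

214 μs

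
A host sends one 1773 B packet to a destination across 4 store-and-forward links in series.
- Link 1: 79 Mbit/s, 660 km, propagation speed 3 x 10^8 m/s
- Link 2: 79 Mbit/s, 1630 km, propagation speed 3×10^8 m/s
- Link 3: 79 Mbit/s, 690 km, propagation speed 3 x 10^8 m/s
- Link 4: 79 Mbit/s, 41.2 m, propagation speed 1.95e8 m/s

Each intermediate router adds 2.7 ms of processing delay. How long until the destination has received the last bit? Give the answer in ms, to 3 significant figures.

18.8 ms

L = 1773 × 8 = 14184 bits.
Transmission delay per hop = L/R = 14184/79000000 = 0.179544 ms; 4 hops → 0.718177 ms.
Propagation delays (d/s per hop): 2.2, 5.43333, 2.3, 0.000211282 ms; sum = 9.93354 ms.
Processing at 3 router(s): 3 × 2.7 ms = 8.1 ms.
End-to-end = 18.8 ms.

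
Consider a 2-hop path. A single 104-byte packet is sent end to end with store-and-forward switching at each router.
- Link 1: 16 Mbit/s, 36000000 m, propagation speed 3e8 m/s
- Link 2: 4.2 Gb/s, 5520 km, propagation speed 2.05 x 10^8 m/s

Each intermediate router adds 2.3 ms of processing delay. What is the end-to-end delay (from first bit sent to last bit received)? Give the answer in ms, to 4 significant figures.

L = 104 × 8 = 832 bits.
Transmission delays (L/R per hop): 0.052, 0.000198095 ms; sum = 0.0521981 ms.
Propagation delays (d/s per hop): 120, 26.9268 ms; sum = 146.927 ms.
Processing at 1 router(s): 1 × 2.3 ms = 2.3 ms.
End-to-end = 149.3 ms.

149.3 ms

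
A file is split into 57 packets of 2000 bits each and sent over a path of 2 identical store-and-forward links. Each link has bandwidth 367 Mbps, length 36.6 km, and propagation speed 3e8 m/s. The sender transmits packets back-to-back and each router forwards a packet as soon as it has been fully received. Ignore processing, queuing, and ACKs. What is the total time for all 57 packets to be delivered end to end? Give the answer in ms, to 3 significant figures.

0.560 ms

Per-hop transmission t_tx = L/R = 2000/367000000 = 0.00544959 ms.
Per-hop propagation t_prop = 36600/300000000 = 0.122 ms.
Pipeline fill: first packet needs 2·t_tx to clear all hops; remaining 56 packets each add one t_tx.
Total = (2+57-1)·t_tx + 2·t_prop = 58·0.00544959 + 2·0.122 = 0.560 ms.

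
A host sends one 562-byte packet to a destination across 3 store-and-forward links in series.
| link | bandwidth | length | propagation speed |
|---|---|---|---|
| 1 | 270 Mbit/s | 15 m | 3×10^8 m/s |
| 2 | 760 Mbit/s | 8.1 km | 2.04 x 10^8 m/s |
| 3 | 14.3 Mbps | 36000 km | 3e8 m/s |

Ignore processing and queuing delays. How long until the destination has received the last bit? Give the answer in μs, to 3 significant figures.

L = 562 × 8 = 4496 bits.
Transmission delays (L/R per hop): 16.6519, 5.91579, 314.406 μs; sum = 336.973 μs.
Propagation delays (d/s per hop): 0.05, 39.7059, 120000 μs; sum = 120040 μs.
End-to-end = 120000 μs.

120000 μs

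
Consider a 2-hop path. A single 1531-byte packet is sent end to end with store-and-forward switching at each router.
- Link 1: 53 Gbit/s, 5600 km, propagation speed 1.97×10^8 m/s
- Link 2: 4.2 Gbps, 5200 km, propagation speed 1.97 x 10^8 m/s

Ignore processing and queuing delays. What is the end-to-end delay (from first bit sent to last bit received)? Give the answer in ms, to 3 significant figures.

54.8 ms

L = 1531 × 8 = 12248 bits.
Transmission delays (L/R per hop): 0.000231094, 0.00291619 ms; sum = 0.00314728 ms.
Propagation delays (d/s per hop): 28.4264, 26.3959 ms; sum = 54.8223 ms.
End-to-end = 54.8 ms.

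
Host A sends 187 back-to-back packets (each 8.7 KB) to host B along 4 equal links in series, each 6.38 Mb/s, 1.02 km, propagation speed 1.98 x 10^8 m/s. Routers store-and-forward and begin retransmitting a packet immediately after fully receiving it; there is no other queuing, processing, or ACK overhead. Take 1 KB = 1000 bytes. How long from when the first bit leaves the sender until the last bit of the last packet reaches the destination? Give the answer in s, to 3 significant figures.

2.07 s

Per-hop transmission t_tx = L/R = 69600/6380000 = 0.0109091 s.
Per-hop propagation t_prop = 1020/198000000 = 5.15152e-06 s.
Pipeline fill: first packet needs 4·t_tx to clear all hops; remaining 186 packets each add one t_tx.
Total = (4+187-1)·t_tx + 4·t_prop = 190·0.0109091 + 4·5.15152e-06 = 2.07 s.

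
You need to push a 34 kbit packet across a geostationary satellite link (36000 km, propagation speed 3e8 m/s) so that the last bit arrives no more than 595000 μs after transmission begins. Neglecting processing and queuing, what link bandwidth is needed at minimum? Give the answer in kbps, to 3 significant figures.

71.6 kbps

Propagation delay = 36000000 / 300000000 = 120000 μs.
Transmission budget = 595000 − 120000 = 475000 μs.
R ≥ L / t_tx = 34000 bits / 0.475 s = 71.6 kbps.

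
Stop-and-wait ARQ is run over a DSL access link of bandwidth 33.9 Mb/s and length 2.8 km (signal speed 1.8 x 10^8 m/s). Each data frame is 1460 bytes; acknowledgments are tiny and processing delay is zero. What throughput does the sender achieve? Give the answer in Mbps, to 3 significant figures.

t_tx = L/R = 11680/33900000 = 0.000344543 s.
t_prop = 2800/180000000 = 1.55556e-05 s; RTT = 3.11111e-05 s.
Cycle = t_tx + RTT = 0.000375654 s.
Throughput = L / cycle = 11680 / 0.000375654 = 31.1 Mbps.

31.1 Mbps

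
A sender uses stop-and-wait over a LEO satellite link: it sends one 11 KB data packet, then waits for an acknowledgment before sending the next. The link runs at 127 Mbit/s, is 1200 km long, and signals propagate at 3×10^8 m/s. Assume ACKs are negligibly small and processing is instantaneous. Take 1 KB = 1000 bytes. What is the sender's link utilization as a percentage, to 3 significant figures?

7.97 %

t_tx = L/R = 88000/127000000 = 0.000692913 s.
t_prop = 1200000/300000000 = 0.004 s; RTT = 0.008 s.
Cycle = t_tx + RTT = 0.00869291 s.
Utilization = t_tx / cycle = 0.000692913/0.00869291 = 7.97 %.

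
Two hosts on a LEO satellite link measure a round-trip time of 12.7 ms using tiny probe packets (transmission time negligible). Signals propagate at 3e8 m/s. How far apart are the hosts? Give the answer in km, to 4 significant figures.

1905 km

One-way propagation = RTT/2 = 6.35 ms.
d = s × t = 300000000 × 0.00635 = 1905 km.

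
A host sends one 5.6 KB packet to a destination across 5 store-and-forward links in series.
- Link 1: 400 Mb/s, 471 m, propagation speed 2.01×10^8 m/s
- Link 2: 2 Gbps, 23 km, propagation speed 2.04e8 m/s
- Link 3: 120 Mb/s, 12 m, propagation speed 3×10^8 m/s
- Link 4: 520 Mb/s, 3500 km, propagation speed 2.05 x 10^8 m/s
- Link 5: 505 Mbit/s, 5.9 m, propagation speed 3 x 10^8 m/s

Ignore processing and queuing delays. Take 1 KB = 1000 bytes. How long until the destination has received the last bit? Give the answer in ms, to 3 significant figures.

17.9 ms

L = 44800 bits.
Transmission delays (L/R per hop): 0.112, 0.0224, 0.373333, 0.0861538, 0.0887129 ms; sum = 0.6826 ms.
Propagation delays (d/s per hop): 0.00234328, 0.112745, 4e-05, 17.0732, 1.96667e-05 ms; sum = 17.1883 ms.
End-to-end = 17.9 ms.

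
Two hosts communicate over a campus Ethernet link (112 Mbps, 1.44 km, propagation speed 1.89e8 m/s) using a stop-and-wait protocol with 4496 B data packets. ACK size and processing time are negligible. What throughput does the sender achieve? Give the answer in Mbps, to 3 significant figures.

107 Mbps

t_tx = L/R = 35968/112000000 = 0.000321143 s.
t_prop = 1440/189000000 = 7.61905e-06 s; RTT = 1.52381e-05 s.
Cycle = t_tx + RTT = 0.000336381 s.
Throughput = L / cycle = 35968 / 0.000336381 = 107 Mbps.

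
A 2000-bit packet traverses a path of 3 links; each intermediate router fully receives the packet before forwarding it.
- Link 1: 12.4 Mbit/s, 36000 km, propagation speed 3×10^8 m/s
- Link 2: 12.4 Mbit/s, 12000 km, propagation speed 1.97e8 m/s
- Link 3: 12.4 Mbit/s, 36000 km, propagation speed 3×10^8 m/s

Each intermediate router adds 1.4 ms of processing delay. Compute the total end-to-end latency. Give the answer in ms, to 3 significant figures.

Transmission delay per hop = L/R = 2000/12400000 = 0.16129 ms; 3 hops → 0.483871 ms.
Propagation delays (d/s per hop): 120, 60.9137, 120 ms; sum = 300.914 ms.
Processing at 2 router(s): 2 × 1.4 ms = 2.8 ms.
End-to-end = 304 ms.

304 ms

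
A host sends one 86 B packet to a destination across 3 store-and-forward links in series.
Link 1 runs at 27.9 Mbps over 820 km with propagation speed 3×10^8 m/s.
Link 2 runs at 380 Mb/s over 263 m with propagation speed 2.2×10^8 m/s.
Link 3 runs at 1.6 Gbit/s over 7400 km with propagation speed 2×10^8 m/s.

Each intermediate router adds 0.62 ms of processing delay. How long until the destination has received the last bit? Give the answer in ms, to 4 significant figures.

L = 86 × 8 = 688 bits.
Transmission delays (L/R per hop): 0.0246595, 0.00181053, 0.00043 ms; sum = 0.0269 ms.
Propagation delays (d/s per hop): 2.73333, 0.00119545, 37 ms; sum = 39.7345 ms.
Processing at 2 router(s): 2 × 0.62 ms = 1.24 ms.
End-to-end = 41.00 ms.

41.00 ms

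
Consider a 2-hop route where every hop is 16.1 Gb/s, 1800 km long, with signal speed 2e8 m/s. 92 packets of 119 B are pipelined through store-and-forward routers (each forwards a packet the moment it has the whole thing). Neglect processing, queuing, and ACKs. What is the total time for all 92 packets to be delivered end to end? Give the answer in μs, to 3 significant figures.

18000 μs

Per-hop transmission t_tx = L/R = 952/1.61e+10 = 0.0591304 μs.
Per-hop propagation t_prop = 1800000/200000000 = 9000 μs.
Pipeline fill: first packet needs 2·t_tx to clear all hops; remaining 91 packets each add one t_tx.
Total = (2+92-1)·t_tx + 2·t_prop = 93·0.0591304 + 2·9000 = 18000 μs.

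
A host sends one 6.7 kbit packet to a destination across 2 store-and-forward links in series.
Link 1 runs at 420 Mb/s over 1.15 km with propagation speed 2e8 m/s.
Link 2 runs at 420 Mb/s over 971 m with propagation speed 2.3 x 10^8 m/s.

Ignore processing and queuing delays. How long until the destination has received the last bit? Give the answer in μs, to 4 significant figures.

L = 6700 bits.
Transmission delay per hop = L/R = 6700/420000000 = 15.9524 μs; 2 hops → 31.9048 μs.
Propagation delays (d/s per hop): 5.75, 4.22174 μs; sum = 9.97174 μs.
End-to-end = 41.88 μs.

41.88 μs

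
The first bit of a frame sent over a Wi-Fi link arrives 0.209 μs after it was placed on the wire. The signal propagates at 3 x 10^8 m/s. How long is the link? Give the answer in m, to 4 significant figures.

d = s × t_prop = 300000000 × 2.09e-07 = 62.70 m.

62.70 m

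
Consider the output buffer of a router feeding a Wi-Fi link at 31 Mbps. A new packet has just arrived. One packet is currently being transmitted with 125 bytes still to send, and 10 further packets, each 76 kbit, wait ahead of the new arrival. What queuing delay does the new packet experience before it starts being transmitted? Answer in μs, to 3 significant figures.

Each queued packet: L/R = 76000/31000000 = 2451.61 μs.
10 queued → 24516.1 μs.
Plus remaining 1000 bits of current packet: 32.2581 μs.
Queuing delay = 24500 μs.

24500 μs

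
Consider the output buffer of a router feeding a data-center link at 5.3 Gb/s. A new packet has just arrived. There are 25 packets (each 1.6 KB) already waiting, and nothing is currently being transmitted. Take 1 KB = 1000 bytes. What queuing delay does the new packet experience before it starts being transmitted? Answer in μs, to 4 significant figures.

60.38 μs

Each queued packet: L/R = 12800/5300000000 = 2.41509 μs.
25 queued → 60.3774 μs.
Queuing delay = 60.38 μs.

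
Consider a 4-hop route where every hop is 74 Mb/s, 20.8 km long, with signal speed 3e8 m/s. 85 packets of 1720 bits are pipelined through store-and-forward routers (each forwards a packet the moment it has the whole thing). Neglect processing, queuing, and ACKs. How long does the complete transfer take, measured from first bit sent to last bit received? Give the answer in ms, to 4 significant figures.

2.323 ms

Per-hop transmission t_tx = L/R = 1720/74000000 = 0.0232432 ms.
Per-hop propagation t_prop = 20800/300000000 = 0.0693333 ms.
Pipeline fill: first packet needs 4·t_tx to clear all hops; remaining 84 packets each add one t_tx.
Total = (4+85-1)·t_tx + 4·t_prop = 88·0.0232432 + 4·0.0693333 = 2.323 ms.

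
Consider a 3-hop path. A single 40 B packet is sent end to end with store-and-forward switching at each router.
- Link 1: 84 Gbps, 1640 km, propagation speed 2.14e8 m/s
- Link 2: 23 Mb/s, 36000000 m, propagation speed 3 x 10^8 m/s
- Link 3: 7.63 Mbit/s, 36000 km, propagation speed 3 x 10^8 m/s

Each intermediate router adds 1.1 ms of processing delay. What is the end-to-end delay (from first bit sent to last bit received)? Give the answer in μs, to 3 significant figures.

L = 40 × 8 = 320 bits.
Transmission delays (L/R per hop): 0.00380952, 13.913, 41.9397 μs; sum = 55.8566 μs.
Propagation delays (d/s per hop): 7663.55, 120000, 120000 μs; sum = 247664 μs.
Processing at 2 router(s): 2 × 1.1 ms = 2200 μs.
End-to-end = 250000 μs.

250000 μs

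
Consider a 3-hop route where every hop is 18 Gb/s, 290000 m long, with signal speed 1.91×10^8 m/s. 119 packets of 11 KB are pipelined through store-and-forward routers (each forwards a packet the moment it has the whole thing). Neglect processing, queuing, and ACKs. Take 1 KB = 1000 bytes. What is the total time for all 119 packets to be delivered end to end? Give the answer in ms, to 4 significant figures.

Per-hop transmission t_tx = L/R = 88000/18000000000 = 0.00488889 ms.
Per-hop propagation t_prop = 290000/191000000 = 1.51832 ms.
Pipeline fill: first packet needs 3·t_tx to clear all hops; remaining 118 packets each add one t_tx.
Total = (3+119-1)·t_tx + 3·t_prop = 121·0.00488889 + 3·1.51832 = 5.147 ms.

5.147 ms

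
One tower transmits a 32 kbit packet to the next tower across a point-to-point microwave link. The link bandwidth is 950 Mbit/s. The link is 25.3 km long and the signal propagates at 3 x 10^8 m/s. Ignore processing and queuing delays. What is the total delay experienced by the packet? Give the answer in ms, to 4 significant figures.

0.1180 ms

L = 32000 bits.
Transmission delay = L/R = 32000 / 950000000 = 0.0336842 ms.
Propagation delay = d/s = 25300 m / 300000000 m/s = 0.0843333 ms.
Total = 0.1180 ms.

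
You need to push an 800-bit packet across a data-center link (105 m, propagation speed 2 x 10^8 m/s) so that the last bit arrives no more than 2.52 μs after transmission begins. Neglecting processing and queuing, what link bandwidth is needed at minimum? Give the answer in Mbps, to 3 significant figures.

401 Mbps

Propagation delay = 105 / 200000000 = 0.525 μs.
Transmission budget = 2.52 − 0.525 = 1.995 μs.
R ≥ L / t_tx = 800 bits / 1.995e-06 s = 401 Mbps.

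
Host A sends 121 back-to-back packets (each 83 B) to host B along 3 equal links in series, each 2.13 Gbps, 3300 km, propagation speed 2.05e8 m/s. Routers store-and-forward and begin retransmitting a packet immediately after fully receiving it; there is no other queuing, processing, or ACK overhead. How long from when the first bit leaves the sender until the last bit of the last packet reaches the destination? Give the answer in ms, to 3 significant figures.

48.3 ms

Per-hop transmission t_tx = L/R = 664/2130000000 = 0.000311737 ms.
Per-hop propagation t_prop = 3300000/2.05e+08 = 16.0976 ms.
Pipeline fill: first packet needs 3·t_tx to clear all hops; remaining 120 packets each add one t_tx.
Total = (3+121-1)·t_tx + 3·t_prop = 123·0.000311737 + 3·16.0976 = 48.3 ms.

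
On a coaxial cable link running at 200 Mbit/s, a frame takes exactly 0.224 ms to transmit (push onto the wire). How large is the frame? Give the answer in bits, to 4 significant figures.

44800 bits

L = R × t_tx = 200000000 b/s × 0.000224 s = 44800 bits.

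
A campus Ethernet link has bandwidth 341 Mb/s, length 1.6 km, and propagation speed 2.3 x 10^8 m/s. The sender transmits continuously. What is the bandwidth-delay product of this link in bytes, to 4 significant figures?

Propagation delay = 1600 / 2.3e+08 = 6.95652e-06 s.
BDP = R × t_prop = 341000000 × 6.95652e-06 = 2372.17 bits.
In bytes: 2372.17/8 = 296.5 bytes.

296.5 bytes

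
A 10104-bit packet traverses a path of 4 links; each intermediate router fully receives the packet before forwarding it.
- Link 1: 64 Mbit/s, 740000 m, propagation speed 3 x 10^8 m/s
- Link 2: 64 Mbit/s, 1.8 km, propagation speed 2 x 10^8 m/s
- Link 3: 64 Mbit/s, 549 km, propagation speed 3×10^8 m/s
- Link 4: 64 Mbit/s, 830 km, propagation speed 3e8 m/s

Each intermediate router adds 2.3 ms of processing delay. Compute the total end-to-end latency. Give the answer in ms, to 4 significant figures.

Transmission delay per hop = L/R = 10104/64000000 = 0.157875 ms; 4 hops → 0.6315 ms.
Propagation delays (d/s per hop): 2.46667, 0.009, 1.83, 2.76667 ms; sum = 7.07233 ms.
Processing at 3 router(s): 3 × 2.3 ms = 6.9 ms.
End-to-end = 14.60 ms.

14.60 ms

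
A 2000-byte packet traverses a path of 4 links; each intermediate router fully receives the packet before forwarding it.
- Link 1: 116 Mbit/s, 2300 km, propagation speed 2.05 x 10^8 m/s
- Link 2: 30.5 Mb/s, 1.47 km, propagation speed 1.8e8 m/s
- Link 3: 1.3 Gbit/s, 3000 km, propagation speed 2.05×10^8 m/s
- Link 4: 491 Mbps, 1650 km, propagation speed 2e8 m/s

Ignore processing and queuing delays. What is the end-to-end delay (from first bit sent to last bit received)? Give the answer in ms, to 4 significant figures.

L = 2000 × 8 = 16000 bits.
Transmission delays (L/R per hop): 0.137931, 0.52459, 0.0123077, 0.0325866 ms; sum = 0.707415 ms.
Propagation delays (d/s per hop): 11.2195, 0.00816667, 14.6341, 8.25 ms; sum = 34.1118 ms.
End-to-end = 34.82 ms.

34.82 ms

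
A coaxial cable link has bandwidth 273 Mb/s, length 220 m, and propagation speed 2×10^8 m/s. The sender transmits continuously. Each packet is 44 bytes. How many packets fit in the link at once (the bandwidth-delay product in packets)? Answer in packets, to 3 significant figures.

Propagation delay = 220 / 200000000 = 1.1e-06 s.
BDP = R × t_prop = 273000000 × 1.1e-06 = 300.3 bits.
In packets of 352 bits: 0.853 packets.

0.853 packets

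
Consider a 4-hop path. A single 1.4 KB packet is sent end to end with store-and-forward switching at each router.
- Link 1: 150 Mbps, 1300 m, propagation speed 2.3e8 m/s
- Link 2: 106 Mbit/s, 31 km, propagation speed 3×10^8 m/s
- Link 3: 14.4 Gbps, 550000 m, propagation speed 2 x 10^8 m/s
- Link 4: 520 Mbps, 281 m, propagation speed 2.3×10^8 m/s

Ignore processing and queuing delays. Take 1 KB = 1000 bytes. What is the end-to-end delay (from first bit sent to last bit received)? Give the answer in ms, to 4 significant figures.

L = 11200 bits.
Transmission delays (L/R per hop): 0.0746667, 0.10566, 0.000777778, 0.0215385 ms; sum = 0.202643 ms.
Propagation delays (d/s per hop): 0.00565217, 0.103333, 2.75, 0.00122174 ms; sum = 2.86021 ms.
End-to-end = 3.063 ms.

3.063 ms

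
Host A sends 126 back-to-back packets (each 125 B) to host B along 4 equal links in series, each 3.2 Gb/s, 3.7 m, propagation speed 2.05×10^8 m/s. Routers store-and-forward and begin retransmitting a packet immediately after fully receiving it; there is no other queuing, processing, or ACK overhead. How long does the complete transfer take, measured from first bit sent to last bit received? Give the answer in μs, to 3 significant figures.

Per-hop transmission t_tx = L/R = 1000/3200000000 = 0.3125 μs.
Per-hop propagation t_prop = 3.7/2.05e+08 = 0.0180488 μs.
Pipeline fill: first packet needs 4·t_tx to clear all hops; remaining 125 packets each add one t_tx.
Total = (4+126-1)·t_tx + 4·t_prop = 129·0.3125 + 4·0.0180488 = 40.4 μs.

40.4 μs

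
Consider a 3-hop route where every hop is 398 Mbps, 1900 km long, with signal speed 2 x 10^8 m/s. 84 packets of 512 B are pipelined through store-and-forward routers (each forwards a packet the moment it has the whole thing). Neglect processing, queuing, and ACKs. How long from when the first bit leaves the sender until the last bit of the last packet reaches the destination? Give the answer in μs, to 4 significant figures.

Per-hop transmission t_tx = L/R = 4096/398000000 = 10.2915 μs.
Per-hop propagation t_prop = 1900000/200000000 = 9500 μs.
Pipeline fill: first packet needs 3·t_tx to clear all hops; remaining 83 packets each add one t_tx.
Total = (3+84-1)·t_tx + 3·t_prop = 86·10.2915 + 3·9500 = 29390 μs.

29390 μs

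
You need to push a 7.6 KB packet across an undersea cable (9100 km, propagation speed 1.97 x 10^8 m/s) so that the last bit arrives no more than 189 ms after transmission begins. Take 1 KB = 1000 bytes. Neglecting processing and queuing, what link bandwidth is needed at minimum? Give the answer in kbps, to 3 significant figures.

L = 60800 bits.
Propagation delay = 9100000 / 197000000 = 46.1929 ms.
Transmission budget = 189 − 46.1929 = 142.807 ms.
R ≥ L / t_tx = 60800 bits / 0.142807 s = 426 kbps.

426 kbps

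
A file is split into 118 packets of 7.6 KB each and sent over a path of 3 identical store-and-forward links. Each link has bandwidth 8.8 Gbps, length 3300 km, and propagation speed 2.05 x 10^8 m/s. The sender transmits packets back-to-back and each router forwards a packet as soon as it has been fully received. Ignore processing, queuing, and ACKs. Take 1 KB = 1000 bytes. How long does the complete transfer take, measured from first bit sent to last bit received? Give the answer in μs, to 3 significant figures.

49100 μs

Per-hop transmission t_tx = L/R = 60800/8800000000 = 6.90909 μs.
Per-hop propagation t_prop = 3300000/2.05e+08 = 16097.6 μs.
Pipeline fill: first packet needs 3·t_tx to clear all hops; remaining 117 packets each add one t_tx.
Total = (3+118-1)·t_tx + 3·t_prop = 120·6.90909 + 3·16097.6 = 49100 μs.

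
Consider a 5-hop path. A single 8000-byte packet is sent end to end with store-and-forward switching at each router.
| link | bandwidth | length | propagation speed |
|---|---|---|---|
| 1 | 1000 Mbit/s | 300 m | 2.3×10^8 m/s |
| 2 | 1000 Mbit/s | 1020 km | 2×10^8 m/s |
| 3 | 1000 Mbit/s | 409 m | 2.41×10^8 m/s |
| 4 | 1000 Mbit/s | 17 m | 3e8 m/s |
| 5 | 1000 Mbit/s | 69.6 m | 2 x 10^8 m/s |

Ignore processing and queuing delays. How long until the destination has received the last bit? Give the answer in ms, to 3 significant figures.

5.42 ms

L = 8000 × 8 = 64000 bits.
Transmission delay per hop = L/R = 64000/1000000000 = 0.064 ms; 5 hops → 0.32 ms.
Propagation delays (d/s per hop): 0.00130435, 5.1, 0.0016971, 5.66667e-05, 0.000348 ms; sum = 5.10341 ms.
End-to-end = 5.42 ms.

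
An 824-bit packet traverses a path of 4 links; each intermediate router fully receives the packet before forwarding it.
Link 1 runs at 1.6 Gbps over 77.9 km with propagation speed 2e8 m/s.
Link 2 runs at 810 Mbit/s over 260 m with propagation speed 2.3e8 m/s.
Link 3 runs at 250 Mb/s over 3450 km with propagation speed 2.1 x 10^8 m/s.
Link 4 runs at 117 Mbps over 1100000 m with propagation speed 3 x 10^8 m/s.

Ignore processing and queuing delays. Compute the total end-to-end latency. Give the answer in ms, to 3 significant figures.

Transmission delays (L/R per hop): 0.000515, 0.00101728, 0.003296, 0.00704274 ms; sum = 0.011871 ms.
Propagation delays (d/s per hop): 0.3895, 0.00113043, 16.4286, 3.66667 ms; sum = 20.4859 ms.
End-to-end = 20.5 ms.

20.5 ms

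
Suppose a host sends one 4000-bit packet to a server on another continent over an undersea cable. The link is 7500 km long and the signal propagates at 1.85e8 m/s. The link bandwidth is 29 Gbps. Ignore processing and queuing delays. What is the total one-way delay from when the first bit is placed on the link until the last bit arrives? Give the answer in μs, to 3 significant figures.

40500 μs

Transmission delay = L/R = 4000 / 29000000000 = 0.137931 μs.
Propagation delay = d/s = 7500000 m / 185000000 m/s = 40540.5 μs.
Total = 40500 μs.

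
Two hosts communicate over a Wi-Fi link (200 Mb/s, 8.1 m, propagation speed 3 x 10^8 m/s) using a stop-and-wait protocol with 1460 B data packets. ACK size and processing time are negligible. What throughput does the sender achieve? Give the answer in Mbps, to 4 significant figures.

t_tx = L/R = 11680/200000000 = 5.84e-05 s.
t_prop = 8.1/300000000 = 2.7e-08 s; RTT = 5.4e-08 s.
Cycle = t_tx + RTT = 5.8454e-05 s.
Throughput = L / cycle = 11680 / 5.8454e-05 = 199.8 Mbps.

199.8 Mbps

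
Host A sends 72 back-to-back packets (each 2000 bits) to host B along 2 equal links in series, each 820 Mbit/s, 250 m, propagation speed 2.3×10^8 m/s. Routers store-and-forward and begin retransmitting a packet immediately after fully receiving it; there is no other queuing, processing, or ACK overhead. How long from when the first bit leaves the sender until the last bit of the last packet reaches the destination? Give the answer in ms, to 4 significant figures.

0.1802 ms

Per-hop transmission t_tx = L/R = 2000/820000000 = 0.00243902 ms.
Per-hop propagation t_prop = 250/2.3e+08 = 0.00108696 ms.
Pipeline fill: first packet needs 2·t_tx to clear all hops; remaining 71 packets each add one t_tx.
Total = (2+72-1)·t_tx + 2·t_prop = 73·0.00243902 + 2·0.00108696 = 0.1802 ms.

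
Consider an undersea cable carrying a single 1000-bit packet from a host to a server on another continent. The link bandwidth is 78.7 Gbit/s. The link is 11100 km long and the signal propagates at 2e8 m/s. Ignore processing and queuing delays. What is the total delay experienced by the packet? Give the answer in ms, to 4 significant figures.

55.50 ms

Transmission delay = L/R = 1000 / 78700000000 = 1.27065e-05 ms.
Propagation delay = d/s = 11100000 m / 200000000 m/s = 55.5 ms.
Total = 55.50 ms.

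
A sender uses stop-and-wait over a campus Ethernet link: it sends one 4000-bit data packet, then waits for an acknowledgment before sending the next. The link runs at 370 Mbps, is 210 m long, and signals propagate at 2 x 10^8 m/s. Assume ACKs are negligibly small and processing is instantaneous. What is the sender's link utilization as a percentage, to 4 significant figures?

83.73 %

t_tx = L/R = 4000/370000000 = 1.08108e-05 s.
t_prop = 210/200000000 = 1.05e-06 s; RTT = 2.1e-06 s.
Cycle = t_tx + RTT = 1.29108e-05 s.
Utilization = t_tx / cycle = 1.08108e-05/1.29108e-05 = 83.73 %.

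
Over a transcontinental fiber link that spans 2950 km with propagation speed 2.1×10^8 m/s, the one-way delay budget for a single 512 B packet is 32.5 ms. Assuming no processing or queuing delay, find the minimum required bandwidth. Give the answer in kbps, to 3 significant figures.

222 kbps

L = 4096 bits.
Propagation delay = 2950000 / 210000000 = 14.0476 ms.
Transmission budget = 32.5 − 14.0476 = 18.4524 ms.
R ≥ L / t_tx = 4096 bits / 0.0184524 s = 222 kbps.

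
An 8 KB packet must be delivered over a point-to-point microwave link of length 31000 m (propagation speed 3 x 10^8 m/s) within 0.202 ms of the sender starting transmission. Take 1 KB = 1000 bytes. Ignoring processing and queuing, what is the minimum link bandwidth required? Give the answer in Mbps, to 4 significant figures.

L = 64000 bits.
Propagation delay = 31000 / 300000000 = 0.103333 ms.
Transmission budget = 0.202 − 0.103333 = 0.0986667 ms.
R ≥ L / t_tx = 64000 bits / 9.86667e-05 s = 648.6 Mbps.

648.6 Mbps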